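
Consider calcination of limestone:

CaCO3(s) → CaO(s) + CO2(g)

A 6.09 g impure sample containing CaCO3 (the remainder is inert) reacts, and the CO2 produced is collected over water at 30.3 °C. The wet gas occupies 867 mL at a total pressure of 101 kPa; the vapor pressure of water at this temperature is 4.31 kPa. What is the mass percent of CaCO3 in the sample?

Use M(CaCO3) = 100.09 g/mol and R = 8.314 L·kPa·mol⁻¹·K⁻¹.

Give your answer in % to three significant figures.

P(CO2) = 101 − 4.31 = 96.69 kPa
n(CO2) = PV/RT = (96.69 × 0.8670) / (8.314 × 303.45) = 0.03323 mol
n(CaCO3) = (1/1) × 0.03323 = 0.03323 mol
m(CaCO3) = 0.03323 × 100.09 = 3.326 g
%CaCO3 = 3.326 / 6.09 × 100 = 54.61%

54.6 %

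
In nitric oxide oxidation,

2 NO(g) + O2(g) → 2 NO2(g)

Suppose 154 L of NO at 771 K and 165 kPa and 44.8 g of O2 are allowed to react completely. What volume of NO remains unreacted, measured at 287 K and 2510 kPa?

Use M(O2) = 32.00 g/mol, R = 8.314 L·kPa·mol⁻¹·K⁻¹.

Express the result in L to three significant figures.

n(NO) = PV/RT = (165 × 154) / (8.314 × 771) = 3.964 mol
n(O2) = 44.8 / 32.00 = 1.400 mol
For 3.964 mol NO, stoichiometry requires (1/2) × 3.964 = 1.982 mol O2; 1.400 mol is available, so O2 is limiting.
n(NO) consumed = (2/1) × 1.400 = 2.800 mol; remaining = 3.964 − 2.800 = 1.164 mol
V(NO) = nRT/P = 1.164 × 8.314 × 287 / 2510 = 1.107 L

1.11 L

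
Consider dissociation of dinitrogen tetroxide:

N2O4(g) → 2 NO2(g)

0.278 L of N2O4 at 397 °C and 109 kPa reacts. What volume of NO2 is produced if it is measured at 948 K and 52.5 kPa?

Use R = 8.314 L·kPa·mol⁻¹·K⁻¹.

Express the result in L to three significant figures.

1.63 L

n(N2O4) = PV/RT = (109 × 0.278) / (8.314 × 670.15) = 0.005439 mol
n(NO2) = (2/1) × 0.005439 = 0.01088 mol
V = nRT/P = 0.01088 × 8.314 × 948 / 52.5 = 1.633 L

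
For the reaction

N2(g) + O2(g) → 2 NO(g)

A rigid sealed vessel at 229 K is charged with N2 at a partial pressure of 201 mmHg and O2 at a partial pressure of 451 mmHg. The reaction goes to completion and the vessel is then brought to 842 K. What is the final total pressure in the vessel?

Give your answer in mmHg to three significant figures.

2400 mmHg

Because the vessel is rigid and T is held at 229 K, work the stoichiometry in partial pressures (P_i = n_iRT/V).
P(O2) required for 201 mmHg of N2 = (1/1) × 201 = 201.0 mmHg; available 451 mmHg, so N2 is limiting.
P(O2) remaining = 451 − (1/1) × 201 = 250.0 mmHg
P(gaseous products) = (2)/1 × 201 = 402.0 mmHg
P_total at 229 K = 250.0 + 402.0 = 652.0 mmHg
Scaling to 842 K: P = 652.0 × 842/229 = 2397 mmHg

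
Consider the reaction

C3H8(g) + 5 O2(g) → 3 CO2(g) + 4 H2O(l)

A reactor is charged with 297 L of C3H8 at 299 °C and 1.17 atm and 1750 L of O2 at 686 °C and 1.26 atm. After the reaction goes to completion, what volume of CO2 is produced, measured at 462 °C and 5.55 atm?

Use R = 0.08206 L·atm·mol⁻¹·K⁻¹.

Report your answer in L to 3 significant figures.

183 L

n(C3H8) = PV/RT = (1.17 × 297) / (0.08206 × 572.15) = 7.401 mol
n(O2) = PV/RT = (1.26 × 1750) / (0.08206 × 959.15) = 28.01 mol
For 7.401 mol C3H8, stoichiometry requires (5/1) × 7.401 = 37.00 mol O2; 28.01 mol is available, so O2 is limiting.
n(CO2) = (3/5) × 28.01 = 16.81 mol
V(CO2) = nRT/P = 16.81 × 0.08206 × 735.15 / 5.55 = 182.7 L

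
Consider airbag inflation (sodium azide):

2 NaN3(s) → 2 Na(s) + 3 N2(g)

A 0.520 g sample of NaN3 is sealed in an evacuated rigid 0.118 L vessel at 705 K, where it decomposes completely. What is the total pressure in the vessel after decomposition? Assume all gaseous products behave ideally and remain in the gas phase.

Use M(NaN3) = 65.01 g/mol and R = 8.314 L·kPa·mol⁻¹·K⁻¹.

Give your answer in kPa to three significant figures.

n(NaN3) = 0.520 / 65.01 = 0.007999 mol
n(gas produced) = (3/2) × 0.007999 = 0.01200 mol
P = nRT/V = 0.01200 × 8.314 × 705 / 0.118 = 596.1 kPa

596 kPa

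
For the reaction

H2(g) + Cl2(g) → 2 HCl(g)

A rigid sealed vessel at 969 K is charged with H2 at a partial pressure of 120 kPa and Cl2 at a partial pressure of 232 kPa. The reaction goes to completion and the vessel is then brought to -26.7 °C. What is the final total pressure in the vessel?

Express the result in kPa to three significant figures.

Because the vessel is rigid and T is held at 969 K, work the stoichiometry in partial pressures (P_i = n_iRT/V).
P(Cl2) required for 120 kPa of H2 = (1/1) × 120 = 120.0 kPa; available 232 kPa, so H2 is limiting.
P(Cl2) remaining = 232 − (1/1) × 120 = 112.0 kPa
P(gaseous products) = (2)/1 × 120 = 240.0 kPa
P_total at 969 K = 112.0 + 240.0 = 352.0 kPa
Scaling to -26.7 °C: P = 352.0 × 246.45/969 = 89.53 kPa

89.5 kPa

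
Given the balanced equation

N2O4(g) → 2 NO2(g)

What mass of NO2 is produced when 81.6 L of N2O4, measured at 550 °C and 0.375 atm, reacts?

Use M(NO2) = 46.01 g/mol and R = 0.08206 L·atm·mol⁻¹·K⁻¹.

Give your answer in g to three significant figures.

n(N2O4) = PV/RT = (0.375 × 81.6) / (0.08206 × 823.15) = 0.4530 mol
n(NO2) = (2/1) × 0.4530 = 0.9060 mol
m(NO2) = 0.9060 × 46.01 = 41.69 g

41.7 g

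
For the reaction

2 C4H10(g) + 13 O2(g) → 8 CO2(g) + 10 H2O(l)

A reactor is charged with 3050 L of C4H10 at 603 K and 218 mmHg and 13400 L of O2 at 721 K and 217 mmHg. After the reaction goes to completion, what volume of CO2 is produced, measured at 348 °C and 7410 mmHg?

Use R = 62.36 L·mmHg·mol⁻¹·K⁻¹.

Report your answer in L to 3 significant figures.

n(C4H10) = PV/RT = (218 × 3050) / (62.36 × 603) = 17.68 mol
n(O2) = PV/RT = (217 × 13400) / (62.36 × 721) = 64.67 mol
For 17.68 mol C4H10, stoichiometry requires (13/2) × 17.68 = 114.9 mol O2; 64.67 mol is available, so O2 is limiting.
n(CO2) = (8/13) × 64.67 = 39.80 mol
V(CO2) = nRT/P = 39.80 × 62.36 × 621.15 / 7410 = 208.0 L

208 L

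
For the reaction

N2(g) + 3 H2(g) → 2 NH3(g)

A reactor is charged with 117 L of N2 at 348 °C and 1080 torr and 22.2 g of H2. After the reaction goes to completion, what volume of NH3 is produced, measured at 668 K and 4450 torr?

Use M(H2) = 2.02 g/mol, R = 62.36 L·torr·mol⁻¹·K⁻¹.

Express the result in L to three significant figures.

n(N2) = PV/RT = (1080 × 117) / (62.36 × 621.15) = 3.262 mol
n(H2) = 22.2 / 2.02 = 10.99 mol
For 3.262 mol N2, stoichiometry requires (3/1) × 3.262 = 9.786 mol H2; 10.99 mol is available, so N2 is limiting.
n(NH3) = (2/1) × 3.262 = 6.524 mol
V(NH3) = nRT/P = 6.524 × 62.36 × 668 / 4450 = 61.07 L

61.1 L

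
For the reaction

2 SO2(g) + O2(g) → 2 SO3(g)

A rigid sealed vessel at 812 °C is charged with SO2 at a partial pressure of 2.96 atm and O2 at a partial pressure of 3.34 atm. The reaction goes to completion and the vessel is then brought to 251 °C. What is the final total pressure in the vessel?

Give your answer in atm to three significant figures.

2.33 atm

With V and T fixed, P_i ∝ n_i, so the mole ratios apply directly to partial pressures at 812 °C.
P(O2) required for 2.96 atm of SO2 = (1/2) × 2.96 = 1.480 atm; available 3.34 atm, so SO2 is limiting.
P(O2) remaining = 3.34 − (1/2) × 2.96 = 1.860 atm
P(gaseous products) = (2)/2 × 2.96 = 2.960 atm
P_total at 812 °C = 1.860 + 2.960 = 4.820 atm
Scaling to 251 °C: P = 4.820 × 524.15/1085.15 = 2.328 atm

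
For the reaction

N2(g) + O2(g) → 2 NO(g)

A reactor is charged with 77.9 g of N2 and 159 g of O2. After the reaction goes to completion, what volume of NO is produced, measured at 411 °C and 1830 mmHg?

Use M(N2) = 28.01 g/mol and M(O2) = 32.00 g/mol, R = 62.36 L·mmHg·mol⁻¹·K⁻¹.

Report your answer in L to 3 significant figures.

n(N2) = 77.9 / 28.01 = 2.781 mol
n(O2) = 159 / 32.00 = 4.969 mol
For 2.781 mol N2, stoichiometry requires (1/1) × 2.781 = 2.781 mol O2; 4.969 mol is available, so N2 is limiting.
n(NO) = (2/1) × 2.781 = 5.562 mol
V(NO) = nRT/P = 5.562 × 62.36 × 684.15 / 1830 = 129.7 L

130 L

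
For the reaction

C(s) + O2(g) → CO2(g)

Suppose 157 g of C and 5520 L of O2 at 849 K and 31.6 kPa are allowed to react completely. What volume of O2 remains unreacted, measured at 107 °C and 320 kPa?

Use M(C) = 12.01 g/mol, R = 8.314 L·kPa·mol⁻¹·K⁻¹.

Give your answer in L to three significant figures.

n(C) = 157 / 12.01 = 13.07 mol
n(O2) = PV/RT = (31.6 × 5520) / (8.314 × 849) = 24.71 mol
For 13.07 mol C, stoichiometry requires (1/1) × 13.07 = 13.07 mol O2; 24.71 mol is available, so C is limiting.
n(O2) consumed = (1/1) × 13.07 = 13.07 mol; remaining = 24.71 − 13.07 = 11.64 mol
V(O2) = nRT/P = 11.64 × 8.314 × 380.15 / 320 = 115.0 L

115 L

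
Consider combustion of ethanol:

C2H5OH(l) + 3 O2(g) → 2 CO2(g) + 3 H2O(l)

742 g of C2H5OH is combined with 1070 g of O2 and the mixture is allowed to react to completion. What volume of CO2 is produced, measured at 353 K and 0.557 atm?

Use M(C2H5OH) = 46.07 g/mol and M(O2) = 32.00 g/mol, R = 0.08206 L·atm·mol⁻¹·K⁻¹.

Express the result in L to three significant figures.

1160 L

n(C2H5OH) = 742 / 46.07 = 16.11 mol
n(O2) = 1070 / 32.00 = 33.44 mol
For 16.11 mol C2H5OH, stoichiometry requires (3/1) × 16.11 = 48.33 mol O2; 33.44 mol is available, so O2 is limiting.
n(CO2) = (2/3) × 33.44 = 22.29 mol
V(CO2) = nRT/P = 22.29 × 0.08206 × 353 / 0.557 = 1159 L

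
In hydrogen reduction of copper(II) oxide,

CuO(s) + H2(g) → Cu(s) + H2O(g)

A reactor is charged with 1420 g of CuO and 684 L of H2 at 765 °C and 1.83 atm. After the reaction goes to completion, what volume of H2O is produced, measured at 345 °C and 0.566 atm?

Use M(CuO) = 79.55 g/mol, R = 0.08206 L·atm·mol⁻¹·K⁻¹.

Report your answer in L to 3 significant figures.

n(CuO) = 1420 / 79.55 = 17.85 mol
n(H2) = PV/RT = (1.83 × 684) / (0.08206 × 1038.15) = 14.69 mol
For 17.85 mol CuO, stoichiometry requires (1/1) × 17.85 = 17.85 mol H2; 14.69 mol is available, so H2 is limiting.
n(H2O) = (1/1) × 14.69 = 14.69 mol
V(H2O) = nRT/P = 14.69 × 0.08206 × 618.15 / 0.566 = 1317 L

1320 L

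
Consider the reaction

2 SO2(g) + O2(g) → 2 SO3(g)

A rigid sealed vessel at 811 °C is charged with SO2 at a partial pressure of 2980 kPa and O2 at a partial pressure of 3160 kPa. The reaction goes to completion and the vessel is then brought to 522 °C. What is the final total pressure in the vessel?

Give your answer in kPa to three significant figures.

Because the vessel is rigid and T is held at 811 °C, work the stoichiometry in partial pressures (P_i = n_iRT/V).
P(O2) required for 2980 kPa of SO2 = (1/2) × 2980 = 1490 kPa; available 3160 kPa, so SO2 is limiting.
P(O2) remaining = 3160 − (1/2) × 2980 = 1670 kPa
P(gaseous products) = (2)/2 × 2980 = 2980 kPa
P_total at 811 °C = 1670 + 2980 = 4650 kPa
Scaling to 522 °C: P = 4650 × 795.15/1084.15 = 3410 kPa

3410 kPa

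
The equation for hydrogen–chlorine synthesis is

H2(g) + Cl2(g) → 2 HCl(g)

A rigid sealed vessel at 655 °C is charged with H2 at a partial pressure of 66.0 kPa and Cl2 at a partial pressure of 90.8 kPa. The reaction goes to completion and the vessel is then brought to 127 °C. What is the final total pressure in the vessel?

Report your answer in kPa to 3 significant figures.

67.6 kPa

At constant V, partial pressures at 655 °C are proportional to moles, so apply stoichiometry directly to pressures.
P(Cl2) required for 66.0 kPa of H2 = (1/1) × 66.0 = 66.00 kPa; available 90.8 kPa, so H2 is limiting.
P(Cl2) remaining = 90.8 − (1/1) × 66.0 = 24.80 kPa
P(gaseous products) = (2)/1 × 66.0 = 132.0 kPa
P_total at 655 °C = 24.80 + 132.0 = 156.8 kPa
Scaling to 127 °C: P = 156.8 × 400.15/928.15 = 67.60 kPa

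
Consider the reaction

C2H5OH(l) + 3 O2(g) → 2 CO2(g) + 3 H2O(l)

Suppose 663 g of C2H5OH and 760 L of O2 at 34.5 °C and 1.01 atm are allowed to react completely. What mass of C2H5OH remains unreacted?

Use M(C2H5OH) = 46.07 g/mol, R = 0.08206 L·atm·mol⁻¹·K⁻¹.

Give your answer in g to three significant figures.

196 g

n(C2H5OH) = 663 / 46.07 = 14.39 mol
n(O2) = PV/RT = (1.01 × 760) / (0.08206 × 307.65) = 30.41 mol
For 14.39 mol C2H5OH, stoichiometry requires (3/1) × 14.39 = 43.17 mol O2; 30.41 mol is available, so O2 is limiting.
n(C2H5OH) consumed = (1/3) × 30.41 = 10.14 mol; remaining = 14.39 − 10.14 = 4.250 mol
m(C2H5OH) = 4.250 × 46.07 = 195.8 g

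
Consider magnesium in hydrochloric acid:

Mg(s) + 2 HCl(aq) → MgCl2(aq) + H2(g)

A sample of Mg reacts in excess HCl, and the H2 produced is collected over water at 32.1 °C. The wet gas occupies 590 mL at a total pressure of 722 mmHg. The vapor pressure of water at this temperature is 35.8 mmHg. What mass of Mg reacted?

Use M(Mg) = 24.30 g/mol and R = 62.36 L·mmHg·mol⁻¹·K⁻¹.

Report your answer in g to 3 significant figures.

P(H2) = 722 − 35.8 = 686.2 mmHg
n(H2) = PV/RT = (686.2 × 0.5900) / (62.36 × 305.25) = 0.02127 mol
n(Mg) = (1/1) × 0.02127 = 0.02127 mol
m(Mg) = 0.02127 × 24.30 = 0.5169 g

0.517 g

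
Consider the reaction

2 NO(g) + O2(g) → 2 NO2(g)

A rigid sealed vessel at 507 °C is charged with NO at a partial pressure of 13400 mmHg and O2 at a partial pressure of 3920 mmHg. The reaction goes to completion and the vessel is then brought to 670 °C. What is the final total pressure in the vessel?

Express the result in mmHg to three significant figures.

16200 mmHg

At constant V, partial pressures at 507 °C are proportional to moles, so apply stoichiometry directly to pressures.
P(O2) required for 13400 mmHg of NO = (1/2) × 13400 = 6700 mmHg; available 3920 mmHg, so O2 is limiting.
P(NO) remaining = 13400 − (2/1) × 3920 = 5560 mmHg
P(gaseous products) = (2)/1 × 3920 = 7840 mmHg
P_total at 507 °C = 5560 + 7840 = 13400 mmHg
Scaling to 670 °C: P = 13400 × 943.15/780.15 = 16200 mmHg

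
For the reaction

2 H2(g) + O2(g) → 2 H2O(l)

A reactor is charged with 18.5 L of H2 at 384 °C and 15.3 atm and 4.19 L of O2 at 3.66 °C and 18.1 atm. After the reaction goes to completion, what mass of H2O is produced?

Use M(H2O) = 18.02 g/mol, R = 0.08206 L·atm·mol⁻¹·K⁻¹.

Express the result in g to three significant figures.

n(H2) = PV/RT = (15.3 × 18.5) / (0.08206 × 657.15) = 5.249 mol
n(O2) = PV/RT = (18.1 × 4.19) / (0.08206 × 276.81) = 3.339 mol
For 5.249 mol H2, stoichiometry requires (1/2) × 5.249 = 2.624 mol O2; 3.339 mol is available, so H2 is limiting.
n(H2O) = (2/2) × 5.249 = 5.249 mol
m(H2O) = 5.249 × 18.02 = 94.59 g

94.6 g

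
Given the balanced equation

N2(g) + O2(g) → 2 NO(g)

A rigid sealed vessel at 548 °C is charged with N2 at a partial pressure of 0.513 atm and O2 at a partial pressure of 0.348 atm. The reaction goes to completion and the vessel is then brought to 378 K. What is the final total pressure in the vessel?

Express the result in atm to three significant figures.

At constant V, partial pressures at 548 °C are proportional to moles, so apply stoichiometry directly to pressures.
P(O2) required for 0.513 atm of N2 = (1/1) × 0.513 = 0.5130 atm; available 0.348 atm, so O2 is limiting.
P(N2) remaining = 0.513 − (1/1) × 0.348 = 0.1650 atm
P(gaseous products) = (2)/1 × 0.348 = 0.6960 atm
P_total at 548 °C = 0.1650 + 0.6960 = 0.8610 atm
Scaling to 378 K: P = 0.8610 × 378/821.15 = 0.3963 atm

0.396 atm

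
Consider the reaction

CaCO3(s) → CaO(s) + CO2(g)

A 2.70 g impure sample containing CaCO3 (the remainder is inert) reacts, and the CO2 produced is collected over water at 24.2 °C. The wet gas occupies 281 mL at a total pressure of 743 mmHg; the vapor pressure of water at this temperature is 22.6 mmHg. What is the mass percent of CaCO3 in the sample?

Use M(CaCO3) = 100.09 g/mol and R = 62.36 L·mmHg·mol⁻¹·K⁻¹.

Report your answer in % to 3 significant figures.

P(CO2) = 743 − 22.6 = 720.4 mmHg
n(CO2) = PV/RT = (720.4 × 0.2810) / (62.36 × 297.35) = 0.01092 mol
n(CaCO3) = (1/1) × 0.01092 = 0.01092 mol
m(CaCO3) = 0.01092 × 100.09 = 1.093 g
%CaCO3 = 1.093 / 2.70 × 100 = 40.48%

40.5 %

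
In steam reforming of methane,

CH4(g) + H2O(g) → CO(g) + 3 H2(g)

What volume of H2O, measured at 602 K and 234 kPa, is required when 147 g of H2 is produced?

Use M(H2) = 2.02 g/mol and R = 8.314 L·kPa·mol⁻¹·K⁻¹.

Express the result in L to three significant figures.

519 L

n(H2) = 147.0 / 2.02 = 72.77 mol
n(H2O) = (1/3) × 72.77 = 24.26 mol
V = nRT/P = 24.26 × 8.314 × 602 / 234 = 518.9 L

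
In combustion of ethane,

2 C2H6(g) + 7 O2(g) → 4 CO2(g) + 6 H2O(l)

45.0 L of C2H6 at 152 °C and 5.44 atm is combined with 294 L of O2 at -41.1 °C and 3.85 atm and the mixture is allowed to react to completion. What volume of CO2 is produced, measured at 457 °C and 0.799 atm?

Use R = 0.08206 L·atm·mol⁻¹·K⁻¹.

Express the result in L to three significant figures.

n(C2H6) = PV/RT = (5.44 × 45.0) / (0.08206 × 425.15) = 7.017 mol
n(O2) = PV/RT = (3.85 × 294) / (0.08206 × 232.05) = 59.44 mol
For 7.017 mol C2H6, stoichiometry requires (7/2) × 7.017 = 24.56 mol O2; 59.44 mol is available, so C2H6 is limiting.
n(CO2) = (4/2) × 7.017 = 14.03 mol
V(CO2) = nRT/P = 14.03 × 0.08206 × 730.15 / 0.799 = 1052 L

1050 L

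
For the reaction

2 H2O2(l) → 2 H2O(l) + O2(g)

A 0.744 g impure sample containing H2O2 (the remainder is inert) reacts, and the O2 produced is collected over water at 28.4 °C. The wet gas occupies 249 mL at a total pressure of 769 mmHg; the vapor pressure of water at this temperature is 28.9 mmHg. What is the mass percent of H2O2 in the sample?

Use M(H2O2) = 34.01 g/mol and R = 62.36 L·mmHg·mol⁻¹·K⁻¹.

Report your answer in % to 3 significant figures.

89.6 %

P(O2) = 769 − 28.9 = 740.1 mmHg
n(O2) = PV/RT = (740.1 × 0.2490) / (62.36 × 301.55) = 0.009800 mol
n(H2O2) = (2/1) × 0.009800 = 0.01960 mol
m(H2O2) = 0.01960 × 34.01 = 0.6666 g
%H2O2 = 0.6666 / 0.744 × 100 = 89.60%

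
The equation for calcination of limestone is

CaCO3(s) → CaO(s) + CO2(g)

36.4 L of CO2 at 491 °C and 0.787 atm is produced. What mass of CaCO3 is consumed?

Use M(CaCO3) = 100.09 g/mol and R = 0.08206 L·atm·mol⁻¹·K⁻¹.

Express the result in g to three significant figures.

45.7 g

n(CO2) = PV/RT = (0.787 × 36.4) / (0.08206 × 764.15) = 0.4568 mol
n(CaCO3) = (1/1) × 0.4568 = 0.4568 mol
m(CaCO3) = 0.4568 × 100.09 = 45.72 g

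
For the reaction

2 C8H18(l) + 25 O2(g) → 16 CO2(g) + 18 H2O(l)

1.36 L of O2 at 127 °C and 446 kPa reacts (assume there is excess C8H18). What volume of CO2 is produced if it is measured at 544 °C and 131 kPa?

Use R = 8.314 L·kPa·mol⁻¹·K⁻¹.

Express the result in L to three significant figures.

n(O2) = PV/RT = (446 × 1.36) / (8.314 × 400.15) = 0.1823 mol
n(CO2) = (16/25) × 0.1823 = 0.1167 mol
V = nRT/P = 0.1167 × 8.314 × 817.15 / 131 = 6.052 L

6.05 L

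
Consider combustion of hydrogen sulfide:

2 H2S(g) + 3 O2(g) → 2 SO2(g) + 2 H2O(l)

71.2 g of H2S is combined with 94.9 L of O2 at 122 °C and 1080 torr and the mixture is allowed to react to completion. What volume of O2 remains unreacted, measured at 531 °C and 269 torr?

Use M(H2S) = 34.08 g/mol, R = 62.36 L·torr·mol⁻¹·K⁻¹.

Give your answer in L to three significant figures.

n(H2S) = 71.2 / 34.08 = 2.089 mol
n(O2) = PV/RT = (1080 × 94.9) / (62.36 × 395.15) = 4.159 mol
For 2.089 mol H2S, stoichiometry requires (3/2) × 2.089 = 3.133 mol O2; 4.159 mol is available, so H2S is limiting.
n(O2) consumed = (3/2) × 2.089 = 3.133 mol; remaining = 4.159 − 3.133 = 1.026 mol
V(O2) = nRT/P = 1.026 × 62.36 × 804.15 / 269 = 191.3 L

191 L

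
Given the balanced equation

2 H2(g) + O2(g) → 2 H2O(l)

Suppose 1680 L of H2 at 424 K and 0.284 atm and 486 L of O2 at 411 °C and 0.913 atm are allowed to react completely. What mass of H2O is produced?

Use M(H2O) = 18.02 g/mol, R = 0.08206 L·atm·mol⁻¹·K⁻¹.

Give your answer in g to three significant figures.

n(H2) = PV/RT = (0.284 × 1680) / (0.08206 × 424) = 13.71 mol
n(O2) = PV/RT = (0.913 × 486) / (0.08206 × 684.15) = 7.904 mol
For 13.71 mol H2, stoichiometry requires (1/2) × 13.71 = 6.855 mol O2; 7.904 mol is available, so H2 is limiting.
n(H2O) = (2/2) × 13.71 = 13.71 mol
m(H2O) = 13.71 × 18.02 = 247.1 g

247 g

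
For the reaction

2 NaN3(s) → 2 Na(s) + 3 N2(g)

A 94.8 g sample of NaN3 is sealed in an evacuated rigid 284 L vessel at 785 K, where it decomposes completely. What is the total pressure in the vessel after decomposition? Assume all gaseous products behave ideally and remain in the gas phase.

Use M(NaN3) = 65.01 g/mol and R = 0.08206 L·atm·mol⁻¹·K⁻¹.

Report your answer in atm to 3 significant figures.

0.496 atm

n(NaN3) = 94.8 / 65.01 = 1.458 mol
n(gas produced) = (3/2) × 1.458 = 2.187 mol
P = nRT/V = 2.187 × 0.08206 × 785 / 284 = 0.4961 atm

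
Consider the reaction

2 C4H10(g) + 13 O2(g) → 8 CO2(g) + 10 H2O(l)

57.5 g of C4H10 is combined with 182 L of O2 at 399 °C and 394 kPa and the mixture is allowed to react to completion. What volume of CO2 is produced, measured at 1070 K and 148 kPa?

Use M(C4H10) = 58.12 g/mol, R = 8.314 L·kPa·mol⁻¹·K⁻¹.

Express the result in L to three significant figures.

238 L

n(C4H10) = 57.5 / 58.12 = 0.9893 mol
n(O2) = PV/RT = (394 × 182) / (8.314 × 672.15) = 12.83 mol
For 0.9893 mol C4H10, stoichiometry requires (13/2) × 0.9893 = 6.430 mol O2; 12.83 mol is available, so C4H10 is limiting.
n(CO2) = (8/2) × 0.9893 = 3.957 mol
V(CO2) = nRT/P = 3.957 × 8.314 × 1070 / 148 = 237.8 L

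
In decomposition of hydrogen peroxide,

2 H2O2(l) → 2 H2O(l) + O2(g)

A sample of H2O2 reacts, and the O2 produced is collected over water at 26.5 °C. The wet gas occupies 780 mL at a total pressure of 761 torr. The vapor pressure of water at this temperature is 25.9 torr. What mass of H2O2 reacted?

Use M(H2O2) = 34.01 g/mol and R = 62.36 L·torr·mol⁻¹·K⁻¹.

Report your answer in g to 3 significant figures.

P(O2) = 761 − 25.9 = 735.1 torr
n(O2) = PV/RT = (735.1 × 0.7800) / (62.36 × 299.65) = 0.03068 mol
n(H2O2) = (2/1) × 0.03068 = 0.06136 mol
m(H2O2) = 0.06136 × 34.01 = 2.087 g

2.09 g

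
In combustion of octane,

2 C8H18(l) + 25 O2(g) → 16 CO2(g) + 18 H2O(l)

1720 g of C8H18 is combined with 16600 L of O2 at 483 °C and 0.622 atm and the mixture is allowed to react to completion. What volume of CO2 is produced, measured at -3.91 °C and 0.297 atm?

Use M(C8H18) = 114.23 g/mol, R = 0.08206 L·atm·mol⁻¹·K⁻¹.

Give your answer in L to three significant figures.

7920 L

n(C8H18) = 1720 / 114.23 = 15.06 mol
n(O2) = PV/RT = (0.622 × 16600) / (0.08206 × 756.15) = 166.4 mol
For 15.06 mol C8H18, stoichiometry requires (25/2) × 15.06 = 188.2 mol O2; 166.4 mol is available, so O2 is limiting.
n(CO2) = (16/25) × 166.4 = 106.5 mol
V(CO2) = nRT/P = 106.5 × 0.08206 × 269.24 / 0.297 = 7923 L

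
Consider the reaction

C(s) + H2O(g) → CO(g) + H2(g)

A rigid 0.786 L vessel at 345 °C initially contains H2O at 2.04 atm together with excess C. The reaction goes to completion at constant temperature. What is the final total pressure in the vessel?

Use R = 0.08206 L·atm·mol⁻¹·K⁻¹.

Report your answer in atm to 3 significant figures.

Rigid vessel, constant T ⇒ P scales with total gas moles (1 → 2).
P_final = (2/1) × 2.04 = 4.080 atm

4.08 atm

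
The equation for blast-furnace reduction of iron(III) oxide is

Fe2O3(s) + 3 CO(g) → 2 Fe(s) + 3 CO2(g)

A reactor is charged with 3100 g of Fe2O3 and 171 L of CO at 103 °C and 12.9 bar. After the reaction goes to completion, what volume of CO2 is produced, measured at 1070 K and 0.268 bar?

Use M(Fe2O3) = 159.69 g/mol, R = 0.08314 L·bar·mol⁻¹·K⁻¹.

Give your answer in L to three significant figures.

19300 L

n(Fe2O3) = 3100 / 159.69 = 19.41 mol
n(CO) = PV/RT = (12.9 × 171) / (0.08314 × 376.15) = 70.54 mol
For 19.41 mol Fe2O3, stoichiometry requires (3/1) × 19.41 = 58.23 mol CO; 70.54 mol is available, so Fe2O3 is limiting.
n(CO2) = (3/1) × 19.41 = 58.23 mol
V(CO2) = nRT/P = 58.23 × 0.08314 × 1070 / 0.268 = 19330 L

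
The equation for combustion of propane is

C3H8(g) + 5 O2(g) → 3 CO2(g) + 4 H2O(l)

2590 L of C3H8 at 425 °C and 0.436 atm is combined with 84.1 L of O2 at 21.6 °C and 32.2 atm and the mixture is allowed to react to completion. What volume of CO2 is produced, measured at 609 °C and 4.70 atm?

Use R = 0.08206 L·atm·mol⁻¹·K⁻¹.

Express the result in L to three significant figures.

n(C3H8) = PV/RT = (0.436 × 2590) / (0.08206 × 698.15) = 19.71 mol
n(O2) = PV/RT = (32.2 × 84.1) / (0.08206 × 294.75) = 112.0 mol
For 19.71 mol C3H8, stoichiometry requires (5/1) × 19.71 = 98.55 mol O2; 112.0 mol is available, so C3H8 is limiting.
n(CO2) = (3/1) × 19.71 = 59.13 mol
V(CO2) = nRT/P = 59.13 × 0.08206 × 882.15 / 4.70 = 910.7 L

911 L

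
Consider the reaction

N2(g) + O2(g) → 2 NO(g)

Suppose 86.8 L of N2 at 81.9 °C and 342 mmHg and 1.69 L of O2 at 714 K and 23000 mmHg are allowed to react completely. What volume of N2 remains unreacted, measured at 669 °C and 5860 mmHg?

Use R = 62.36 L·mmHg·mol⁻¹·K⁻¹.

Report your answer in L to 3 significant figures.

4.69 L

n(N2) = PV/RT = (342 × 86.8) / (62.36 × 355.05) = 1.341 mol
n(O2) = PV/RT = (23000 × 1.69) / (62.36 × 714) = 0.8730 mol
For 1.341 mol N2, stoichiometry requires (1/1) × 1.341 = 1.341 mol O2; 0.8730 mol is available, so O2 is limiting.
n(N2) consumed = (1/1) × 0.8730 = 0.8730 mol; remaining = 1.341 − 0.8730 = 0.4680 mol
V(N2) = nRT/P = 0.4680 × 62.36 × 942.15 / 5860 = 4.692 L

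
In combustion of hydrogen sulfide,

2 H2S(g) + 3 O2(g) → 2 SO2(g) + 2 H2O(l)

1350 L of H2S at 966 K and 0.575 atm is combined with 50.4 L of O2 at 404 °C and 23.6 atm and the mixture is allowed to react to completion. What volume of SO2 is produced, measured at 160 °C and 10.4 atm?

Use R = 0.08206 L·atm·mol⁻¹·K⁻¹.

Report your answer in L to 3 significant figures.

n(H2S) = PV/RT = (0.575 × 1350) / (0.08206 × 966) = 9.792 mol
n(O2) = PV/RT = (23.6 × 50.4) / (0.08206 × 677.15) = 21.41 mol
For 9.792 mol H2S, stoichiometry requires (3/2) × 9.792 = 14.69 mol O2; 21.41 mol is available, so H2S is limiting.
n(SO2) = (2/2) × 9.792 = 9.792 mol
V(SO2) = nRT/P = 9.792 × 0.08206 × 433.15 / 10.4 = 33.47 L

33.5 L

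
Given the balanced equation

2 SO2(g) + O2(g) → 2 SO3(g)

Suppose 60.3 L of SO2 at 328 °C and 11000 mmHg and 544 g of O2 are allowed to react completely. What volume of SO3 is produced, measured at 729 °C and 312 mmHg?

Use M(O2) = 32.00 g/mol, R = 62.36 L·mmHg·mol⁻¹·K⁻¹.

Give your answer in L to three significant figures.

n(SO2) = PV/RT = (11000 × 60.3) / (62.36 × 601.15) = 17.69 mol
n(O2) = 544 / 32.00 = 17.00 mol
For 17.69 mol SO2, stoichiometry requires (1/2) × 17.69 = 8.845 mol O2; 17.00 mol is available, so SO2 is limiting.
n(SO3) = (2/2) × 17.69 = 17.69 mol
V(SO3) = nRT/P = 17.69 × 62.36 × 1002.15 / 312 = 3543 L

3540 L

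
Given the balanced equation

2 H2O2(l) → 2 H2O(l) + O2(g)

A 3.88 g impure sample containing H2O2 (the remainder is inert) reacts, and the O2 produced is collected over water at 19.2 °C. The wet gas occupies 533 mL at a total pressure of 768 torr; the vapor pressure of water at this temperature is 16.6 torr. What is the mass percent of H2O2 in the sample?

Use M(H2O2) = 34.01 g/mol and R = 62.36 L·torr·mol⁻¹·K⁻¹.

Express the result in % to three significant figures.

38.5 %

P(O2) = 768 − 16.6 = 751.4 torr
n(O2) = PV/RT = (751.4 × 0.5330) / (62.36 × 292.35) = 0.02197 mol
n(H2O2) = (2/1) × 0.02197 = 0.04394 mol
m(H2O2) = 0.04394 × 34.01 = 1.494 g
%H2O2 = 1.494 / 3.88 × 100 = 38.51%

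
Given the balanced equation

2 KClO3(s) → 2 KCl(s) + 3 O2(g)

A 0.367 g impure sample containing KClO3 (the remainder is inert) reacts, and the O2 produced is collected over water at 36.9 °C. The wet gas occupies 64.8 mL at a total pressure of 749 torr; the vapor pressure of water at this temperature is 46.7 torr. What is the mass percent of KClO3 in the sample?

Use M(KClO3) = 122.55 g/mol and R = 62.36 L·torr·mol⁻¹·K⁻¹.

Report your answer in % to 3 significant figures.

52.4 %

P(O2) = 749 − 46.7 = 702.3 torr
n(O2) = PV/RT = (702.3 × 0.06480) / (62.36 × 310.05) = 0.002354 mol
n(KClO3) = (2/3) × 0.002354 = 0.001569 mol
m(KClO3) = 0.001569 × 122.55 = 0.1923 g
%KClO3 = 0.1923 / 0.367 × 100 = 52.40%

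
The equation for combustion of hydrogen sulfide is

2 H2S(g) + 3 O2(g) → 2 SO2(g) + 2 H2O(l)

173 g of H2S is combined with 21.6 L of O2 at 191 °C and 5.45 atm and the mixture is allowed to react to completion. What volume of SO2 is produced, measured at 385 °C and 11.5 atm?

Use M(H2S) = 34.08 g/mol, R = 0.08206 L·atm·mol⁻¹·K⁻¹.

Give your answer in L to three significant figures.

9.68 L

n(H2S) = 173 / 34.08 = 5.076 mol
n(O2) = PV/RT = (5.45 × 21.6) / (0.08206 × 464.15) = 3.091 mol
For 5.076 mol H2S, stoichiometry requires (3/2) × 5.076 = 7.614 mol O2; 3.091 mol is available, so O2 is limiting.
n(SO2) = (2/3) × 3.091 = 2.061 mol
V(SO2) = nRT/P = 2.061 × 0.08206 × 658.15 / 11.5 = 9.679 L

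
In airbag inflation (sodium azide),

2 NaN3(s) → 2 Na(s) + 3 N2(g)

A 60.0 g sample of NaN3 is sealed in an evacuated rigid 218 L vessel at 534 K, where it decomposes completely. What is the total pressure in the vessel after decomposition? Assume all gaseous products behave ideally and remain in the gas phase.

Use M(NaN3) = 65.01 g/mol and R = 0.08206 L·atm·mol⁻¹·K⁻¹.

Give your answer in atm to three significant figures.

n(NaN3) = 60.0 / 65.01 = 0.9229 mol
n(gas produced) = (3/2) × 0.9229 = 1.384 mol
P = nRT/V = 1.384 × 0.08206 × 534 / 218 = 0.2782 atm

0.278 atm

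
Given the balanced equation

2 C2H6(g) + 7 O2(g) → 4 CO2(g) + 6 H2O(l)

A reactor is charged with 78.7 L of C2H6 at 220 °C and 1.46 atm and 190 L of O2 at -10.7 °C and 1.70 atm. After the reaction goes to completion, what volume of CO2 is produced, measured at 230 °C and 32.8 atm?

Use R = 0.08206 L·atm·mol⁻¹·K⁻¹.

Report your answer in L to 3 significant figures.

7.15 L

n(C2H6) = PV/RT = (1.46 × 78.7) / (0.08206 × 493.15) = 2.839 mol
n(O2) = PV/RT = (1.70 × 190) / (0.08206 × 262.45) = 15.00 mol
For 2.839 mol C2H6, stoichiometry requires (7/2) × 2.839 = 9.937 mol O2; 15.00 mol is available, so C2H6 is limiting.
n(CO2) = (4/2) × 2.839 = 5.678 mol
V(CO2) = nRT/P = 5.678 × 0.08206 × 503.15 / 32.8 = 7.147 L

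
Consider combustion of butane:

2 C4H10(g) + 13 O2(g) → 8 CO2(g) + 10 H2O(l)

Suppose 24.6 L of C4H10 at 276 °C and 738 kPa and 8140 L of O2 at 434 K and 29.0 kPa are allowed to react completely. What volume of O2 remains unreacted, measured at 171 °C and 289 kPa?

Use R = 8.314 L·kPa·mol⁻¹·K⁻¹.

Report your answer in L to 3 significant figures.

n(C4H10) = PV/RT = (738 × 24.6) / (8.314 × 549.15) = 3.976 mol
n(O2) = PV/RT = (29.0 × 8140) / (8.314 × 434) = 65.42 mol
For 3.976 mol C4H10, stoichiometry requires (13/2) × 3.976 = 25.84 mol O2; 65.42 mol is available, so C4H10 is limiting.
n(O2) consumed = (13/2) × 3.976 = 25.84 mol; remaining = 65.42 − 25.84 = 39.58 mol
V(O2) = nRT/P = 39.58 × 8.314 × 444.15 / 289 = 505.7 L

506 L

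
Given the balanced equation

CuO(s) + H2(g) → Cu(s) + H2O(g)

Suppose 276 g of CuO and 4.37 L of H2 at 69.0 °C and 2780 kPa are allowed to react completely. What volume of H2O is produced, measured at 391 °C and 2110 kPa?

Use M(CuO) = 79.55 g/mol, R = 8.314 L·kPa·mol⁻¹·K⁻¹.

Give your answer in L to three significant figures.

9.08 L

n(CuO) = 276 / 79.55 = 3.470 mol
n(H2) = PV/RT = (2780 × 4.37) / (8.314 × 342.15) = 4.271 mol
For 3.470 mol CuO, stoichiometry requires (1/1) × 3.470 = 3.470 mol H2; 4.271 mol is available, so CuO is limiting.
n(H2O) = (1/1) × 3.470 = 3.470 mol
V(H2O) = nRT/P = 3.470 × 8.314 × 664.15 / 2110 = 9.081 L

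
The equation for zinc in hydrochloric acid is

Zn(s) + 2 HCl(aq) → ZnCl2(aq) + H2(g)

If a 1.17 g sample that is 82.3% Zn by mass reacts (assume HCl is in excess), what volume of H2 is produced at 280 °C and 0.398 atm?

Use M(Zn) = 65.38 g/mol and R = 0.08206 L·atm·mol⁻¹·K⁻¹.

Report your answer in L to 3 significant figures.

mass of Zn = 1.17 × 82.3/100 = 0.9629 g
n(Zn) = 0.9629 / 65.38 = 0.01473 mol
n(H2) = (1/1) × 0.01473 = 0.01473 mol
V = nRT/P = 0.01473 × 0.08206 × 553.15 / 0.398 = 1.680 L

1.68 L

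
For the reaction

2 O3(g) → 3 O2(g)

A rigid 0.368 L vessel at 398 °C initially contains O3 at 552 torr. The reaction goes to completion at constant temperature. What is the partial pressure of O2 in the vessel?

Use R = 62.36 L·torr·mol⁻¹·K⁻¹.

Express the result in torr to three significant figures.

828 torr

n(O3)₀ = PV/RT = (552 × 0.368) / (62.36 × 671.15) = 0.004854 mol
n(O2) = (3/2) × 0.004854 = 0.007281 mol
P(O2) = nRT/V = 0.007281 × 62.36 × 671.15 / 0.368 = 828.1 torr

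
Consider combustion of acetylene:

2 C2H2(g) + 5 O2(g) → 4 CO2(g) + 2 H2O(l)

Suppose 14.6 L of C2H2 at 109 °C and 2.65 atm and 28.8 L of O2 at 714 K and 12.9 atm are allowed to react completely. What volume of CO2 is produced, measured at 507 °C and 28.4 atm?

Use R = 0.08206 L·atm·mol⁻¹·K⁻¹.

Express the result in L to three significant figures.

5.56 L

n(C2H2) = PV/RT = (2.65 × 14.6) / (0.08206 × 382.15) = 1.234 mol
n(O2) = PV/RT = (12.9 × 28.8) / (0.08206 × 714) = 6.341 mol
For 1.234 mol C2H2, stoichiometry requires (5/2) × 1.234 = 3.085 mol O2; 6.341 mol is available, so C2H2 is limiting.
n(CO2) = (4/2) × 1.234 = 2.468 mol
V(CO2) = nRT/P = 2.468 × 0.08206 × 780.15 / 28.4 = 5.563 L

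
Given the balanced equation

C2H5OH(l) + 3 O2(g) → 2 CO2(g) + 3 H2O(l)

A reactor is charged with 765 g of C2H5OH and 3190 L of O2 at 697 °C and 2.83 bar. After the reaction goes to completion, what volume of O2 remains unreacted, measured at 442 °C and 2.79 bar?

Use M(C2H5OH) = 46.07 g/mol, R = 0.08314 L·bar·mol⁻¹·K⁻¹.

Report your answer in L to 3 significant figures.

1320 L

n(C2H5OH) = 765 / 46.07 = 16.61 mol
n(O2) = PV/RT = (2.83 × 3190) / (0.08314 × 970.15) = 111.9 mol
For 16.61 mol C2H5OH, stoichiometry requires (3/1) × 16.61 = 49.83 mol O2; 111.9 mol is available, so C2H5OH is limiting.
n(O2) consumed = (3/1) × 16.61 = 49.83 mol; remaining = 111.9 − 49.83 = 62.07 mol
V(O2) = nRT/P = 62.07 × 0.08314 × 715.15 / 2.79 = 1323 L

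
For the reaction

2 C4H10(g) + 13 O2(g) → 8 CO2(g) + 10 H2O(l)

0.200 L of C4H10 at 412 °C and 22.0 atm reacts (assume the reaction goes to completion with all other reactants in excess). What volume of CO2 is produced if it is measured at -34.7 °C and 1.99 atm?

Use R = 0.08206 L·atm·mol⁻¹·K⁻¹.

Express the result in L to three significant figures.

n(C4H10) = PV/RT = (22.0 × 0.200) / (0.08206 × 685.15) = 0.07826 mol
n(CO2) = (8/2) × 0.07826 = 0.3130 mol
V = nRT/P = 0.3130 × 0.08206 × 238.45 / 1.99 = 3.078 L

3.08 L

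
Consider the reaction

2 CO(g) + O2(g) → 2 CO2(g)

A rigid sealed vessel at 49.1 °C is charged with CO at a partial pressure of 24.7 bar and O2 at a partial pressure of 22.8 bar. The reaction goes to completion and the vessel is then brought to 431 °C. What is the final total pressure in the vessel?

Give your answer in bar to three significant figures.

With V and T fixed, P_i ∝ n_i, so the mole ratios apply directly to partial pressures at 49.1 °C.
P(O2) required for 24.7 bar of CO = (1/2) × 24.7 = 12.35 bar; available 22.8 bar, so CO is limiting.
P(O2) remaining = 22.8 − (1/2) × 24.7 = 10.45 bar
P(gaseous products) = (2)/2 × 24.7 = 24.70 bar
P_total at 49.1 °C = 10.45 + 24.70 = 35.15 bar
Scaling to 431 °C: P = 35.15 × 704.15/322.25 = 76.81 bar

76.8 bar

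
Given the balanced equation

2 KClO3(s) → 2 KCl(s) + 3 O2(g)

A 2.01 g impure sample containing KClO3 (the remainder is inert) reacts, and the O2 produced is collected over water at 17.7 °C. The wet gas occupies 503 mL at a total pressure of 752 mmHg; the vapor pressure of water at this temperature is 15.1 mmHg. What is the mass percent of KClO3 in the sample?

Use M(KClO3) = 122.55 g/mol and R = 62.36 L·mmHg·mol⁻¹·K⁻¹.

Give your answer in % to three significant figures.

P(O2) = 752 − 15.1 = 736.9 mmHg
n(O2) = PV/RT = (736.9 × 0.5030) / (62.36 × 290.85) = 0.02044 mol
n(KClO3) = (2/3) × 0.02044 = 0.01363 mol
m(KClO3) = 0.01363 × 122.55 = 1.670 g
%KClO3 = 1.670 / 2.01 × 100 = 83.08%

83.1 %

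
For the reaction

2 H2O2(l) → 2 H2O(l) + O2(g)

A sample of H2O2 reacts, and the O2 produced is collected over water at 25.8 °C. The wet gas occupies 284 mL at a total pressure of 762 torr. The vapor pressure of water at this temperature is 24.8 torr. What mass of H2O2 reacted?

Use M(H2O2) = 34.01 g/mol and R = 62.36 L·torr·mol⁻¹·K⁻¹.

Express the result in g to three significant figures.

0.764 g

P(O2) = 762 − 24.8 = 737.2 torr
n(O2) = PV/RT = (737.2 × 0.2840) / (62.36 × 298.95) = 0.01123 mol
n(H2O2) = (2/1) × 0.01123 = 0.02246 mol
m(H2O2) = 0.02246 × 34.01 = 0.7639 g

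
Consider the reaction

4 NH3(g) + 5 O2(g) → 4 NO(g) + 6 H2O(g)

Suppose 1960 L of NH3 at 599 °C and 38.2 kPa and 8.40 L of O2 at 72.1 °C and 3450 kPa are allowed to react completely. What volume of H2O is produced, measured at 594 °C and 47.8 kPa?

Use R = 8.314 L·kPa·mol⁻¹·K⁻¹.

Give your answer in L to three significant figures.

1830 L

n(NH3) = PV/RT = (38.2 × 1960) / (8.314 × 872.15) = 10.33 mol
n(O2) = PV/RT = (3450 × 8.40) / (8.314 × 345.25) = 10.10 mol
For 10.33 mol NH3, stoichiometry requires (5/4) × 10.33 = 12.91 mol O2; 10.10 mol is available, so O2 is limiting.
n(H2O) = (6/5) × 10.10 = 12.12 mol
V(H2O) = nRT/P = 12.12 × 8.314 × 867.15 / 47.8 = 1828 L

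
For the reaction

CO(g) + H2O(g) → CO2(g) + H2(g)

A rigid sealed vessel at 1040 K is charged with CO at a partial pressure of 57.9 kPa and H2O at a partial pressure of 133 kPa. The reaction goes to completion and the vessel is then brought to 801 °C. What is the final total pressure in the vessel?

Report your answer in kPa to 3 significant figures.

197 kPa

At constant V, partial pressures at 1040 K are proportional to moles, so apply stoichiometry directly to pressures.
P(H2O) required for 57.9 kPa of CO = (1/1) × 57.9 = 57.90 kPa; available 133 kPa, so CO is limiting.
P(H2O) remaining = 133 − (1/1) × 57.9 = 75.10 kPa
P(gaseous products) = (1+1)/1 × 57.9 = 115.8 kPa
P_total at 1040 K = 75.10 + 115.8 = 190.9 kPa
Scaling to 801 °C: P = 190.9 × 1074.15/1040 = 197.2 kPa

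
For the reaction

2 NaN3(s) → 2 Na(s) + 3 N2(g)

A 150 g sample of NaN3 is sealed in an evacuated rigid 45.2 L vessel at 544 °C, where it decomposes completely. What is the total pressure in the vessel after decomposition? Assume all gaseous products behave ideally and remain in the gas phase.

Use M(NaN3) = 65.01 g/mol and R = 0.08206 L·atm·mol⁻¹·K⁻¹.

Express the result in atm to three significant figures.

n(NaN3) = 150 / 65.01 = 2.307 mol
n(gas produced) = (3/2) × 2.307 = 3.460 mol
P = nRT/V = 3.460 × 0.08206 × 817.15 / 45.2 = 5.133 atm

5.13 atm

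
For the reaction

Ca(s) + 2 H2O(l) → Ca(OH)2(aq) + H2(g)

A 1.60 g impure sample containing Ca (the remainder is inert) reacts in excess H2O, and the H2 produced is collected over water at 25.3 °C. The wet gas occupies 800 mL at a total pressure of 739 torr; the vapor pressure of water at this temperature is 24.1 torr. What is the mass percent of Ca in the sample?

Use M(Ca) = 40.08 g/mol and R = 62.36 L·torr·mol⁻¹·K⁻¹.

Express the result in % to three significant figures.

77.0 %

P(H2) = 739 − 24.1 = 714.9 torr
n(H2) = PV/RT = (714.9 × 0.8000) / (62.36 × 298.45) = 0.03073 mol
n(Ca) = (1/1) × 0.03073 = 0.03073 mol
m(Ca) = 0.03073 × 40.08 = 1.232 g
%Ca = 1.232 / 1.60 × 100 = 77.00%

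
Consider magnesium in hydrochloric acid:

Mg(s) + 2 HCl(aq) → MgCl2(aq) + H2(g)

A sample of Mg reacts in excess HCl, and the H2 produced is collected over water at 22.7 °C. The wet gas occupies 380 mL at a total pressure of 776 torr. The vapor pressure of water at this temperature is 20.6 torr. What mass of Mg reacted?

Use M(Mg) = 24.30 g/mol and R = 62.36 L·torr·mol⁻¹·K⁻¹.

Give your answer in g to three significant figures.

0.378 g

P(H2) = 776 − 20.6 = 755.4 torr
n(H2) = PV/RT = (755.4 × 0.3800) / (62.36 × 295.85) = 0.01556 mol
n(Mg) = (1/1) × 0.01556 = 0.01556 mol
m(Mg) = 0.01556 × 24.30 = 0.3781 g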